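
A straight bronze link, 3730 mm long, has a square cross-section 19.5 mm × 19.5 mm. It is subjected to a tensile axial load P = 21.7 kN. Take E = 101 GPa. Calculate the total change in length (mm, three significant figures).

2.11 mm

A = 380.2 mm².
δ_mech = NL/(AE) = 21700·3730/(380.2·101000) = 2.108 mm.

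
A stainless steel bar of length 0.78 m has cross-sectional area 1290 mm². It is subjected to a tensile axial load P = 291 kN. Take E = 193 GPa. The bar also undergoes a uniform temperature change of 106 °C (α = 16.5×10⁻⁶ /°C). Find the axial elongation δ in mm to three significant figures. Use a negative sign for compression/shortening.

2.28 mm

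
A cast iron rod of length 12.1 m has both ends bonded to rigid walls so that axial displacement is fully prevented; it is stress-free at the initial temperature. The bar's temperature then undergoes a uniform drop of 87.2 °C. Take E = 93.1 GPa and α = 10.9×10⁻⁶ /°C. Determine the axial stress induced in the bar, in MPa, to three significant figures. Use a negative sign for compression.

Free thermal expansion αLΔT = 10.9e-6 · 12100 · -87.2 = -11.5 mm.
The walls impose strain ε = −(-11.5)/12100 = 9.5048e-04; σ = Eε = 93100 · 9.5048e-04 = 88.49 MPa.

88.5 MPa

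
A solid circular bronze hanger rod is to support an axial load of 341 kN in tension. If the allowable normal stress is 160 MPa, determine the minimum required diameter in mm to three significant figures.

52.1 mm

Required area A ≥ P/σ_allow = 341000/160 = 2131 mm².
For a solid circular section, d ≥ √(4A/π) = 52.09 mm.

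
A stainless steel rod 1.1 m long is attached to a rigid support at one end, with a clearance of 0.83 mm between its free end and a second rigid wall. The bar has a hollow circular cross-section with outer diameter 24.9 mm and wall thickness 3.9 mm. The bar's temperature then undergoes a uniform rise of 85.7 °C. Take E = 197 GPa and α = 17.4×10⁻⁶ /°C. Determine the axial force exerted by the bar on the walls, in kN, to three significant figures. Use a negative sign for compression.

Free thermal expansion αLΔT = 17.4e-6 · 1100 · 85.7 = 1.64 mm.
The walls engage after the gap closes; constrained expansion = 1.64 − 0.83 = 0.8103 mm.
The walls impose strain ε = −(0.8103)/1100 = -7.3663e-04; σ = Eε = 197000 · -7.3663e-04 = -145.1 MPa.
Wall reaction R = σ·A = -145.1·257.3 = -37340 N = -37.34 kN.

-37.3 kN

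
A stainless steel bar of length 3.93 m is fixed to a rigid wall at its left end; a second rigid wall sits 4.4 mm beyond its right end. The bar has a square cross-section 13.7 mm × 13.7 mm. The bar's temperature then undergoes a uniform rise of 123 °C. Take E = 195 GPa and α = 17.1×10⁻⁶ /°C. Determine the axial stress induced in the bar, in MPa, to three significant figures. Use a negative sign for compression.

Free thermal expansion αLΔT = 17.1e-6 · 3930 · 123 = 8.266 mm.
The walls engage after the gap closes; constrained expansion = 8.266 − 4.4 = 3.866 mm.
The walls impose strain ε = −(3.866)/3930 = -9.8371e-04; σ = Eε = 195000 · -9.8371e-04 = -191.8 MPa.

-192 MPa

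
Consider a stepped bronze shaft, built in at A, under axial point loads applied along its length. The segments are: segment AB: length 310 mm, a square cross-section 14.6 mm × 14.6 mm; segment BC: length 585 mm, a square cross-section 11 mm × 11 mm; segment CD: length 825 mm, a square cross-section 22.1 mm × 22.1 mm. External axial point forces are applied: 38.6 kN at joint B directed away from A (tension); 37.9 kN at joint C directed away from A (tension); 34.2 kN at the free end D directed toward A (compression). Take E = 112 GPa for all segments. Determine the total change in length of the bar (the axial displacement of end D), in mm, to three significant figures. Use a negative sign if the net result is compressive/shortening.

0.193 mm

Internal axial forces (sectioning from the free end, tension +): N_CD = -34.2 kN, N_BC = 3.7 kN, N_AB = 42.3 kN.
A_AB = 213.2 mm².
A_BC = 121 mm².
A_CD = 488.4 mm².
δ_AB = 42300·310/(213.2·112000) = 0.5493 mm
δ_BC = 3700·585/(121·112000) = 0.1597 mm
δ_CD = -34200·825/(488.4·112000) = -0.5158 mm
δ = Σδ_i = 0.1932 mm.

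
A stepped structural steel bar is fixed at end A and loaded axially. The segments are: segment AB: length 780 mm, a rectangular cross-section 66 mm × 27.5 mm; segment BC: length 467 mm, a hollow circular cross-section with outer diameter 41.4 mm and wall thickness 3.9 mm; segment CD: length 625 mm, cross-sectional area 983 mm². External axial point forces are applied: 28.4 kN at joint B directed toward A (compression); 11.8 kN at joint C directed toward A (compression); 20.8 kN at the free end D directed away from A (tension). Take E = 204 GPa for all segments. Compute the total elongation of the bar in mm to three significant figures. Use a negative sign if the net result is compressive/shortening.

Internal axial forces (sectioning from the free end, tension +): N_CD = 20.8 kN, N_BC = 9 kN, N_AB = -19.4 kN.
A_AB = 1815 mm².
A_BC = 459.5 mm².
δ_AB = -19400·780/(1815·204000) = -0.04087 mm
δ_BC = 9000·467/(459.5·204000) = 0.04484 mm
δ_CD = 20800·625/(983·204000) = 0.06483 mm
δ = Σδ_i = 0.0688 mm.

0.0688 mm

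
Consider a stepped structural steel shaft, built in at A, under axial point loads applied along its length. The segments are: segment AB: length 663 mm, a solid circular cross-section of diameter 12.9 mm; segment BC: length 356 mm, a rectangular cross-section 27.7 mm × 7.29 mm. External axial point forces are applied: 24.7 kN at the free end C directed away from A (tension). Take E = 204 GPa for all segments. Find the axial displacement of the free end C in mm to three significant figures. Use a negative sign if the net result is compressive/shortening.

Internal axial forces (sectioning from the free end, tension +): N_BC = 24.7 kN, N_AB = 24.7 kN.
A_AB = 130.7 mm².
A_BC = 201.9 mm².
δ_AB = 24700·663/(130.7·204000) = 0.6142 mm
δ_BC = 24700·356/(201.9·204000) = 0.2135 mm
δ = Σδ_i = 0.8277 mm.

0.828 mm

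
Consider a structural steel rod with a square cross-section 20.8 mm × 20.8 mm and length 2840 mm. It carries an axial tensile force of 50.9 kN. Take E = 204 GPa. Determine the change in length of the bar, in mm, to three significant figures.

A = 432.6 mm².
δ_mech = NL/(AE) = 50900·2840/(432.6·204000) = 1.638 mm.

1.64 mm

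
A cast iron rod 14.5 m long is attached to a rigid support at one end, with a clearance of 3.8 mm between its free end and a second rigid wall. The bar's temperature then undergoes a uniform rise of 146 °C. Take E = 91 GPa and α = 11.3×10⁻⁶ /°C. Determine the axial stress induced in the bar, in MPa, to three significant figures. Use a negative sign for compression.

-126 MPa

Free thermal expansion αLΔT = 11.3e-6 · 14500 · 146 = 23.92 mm.
The walls engage after the gap closes; constrained expansion = 23.92 − 3.8 = 20.12 mm.
The walls impose strain ε = −(20.12)/14500 = -1.3877e-03; σ = Eε = 91000 · -1.3877e-03 = -126.3 MPa.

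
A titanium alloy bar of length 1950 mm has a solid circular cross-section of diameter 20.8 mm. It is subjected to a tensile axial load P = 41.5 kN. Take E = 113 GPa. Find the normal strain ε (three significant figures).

0.00108

A = 339.8 mm².
σ = N/A = 122.1 MPa; ε = σ/E = 122.1/113000 = 1.081e-03.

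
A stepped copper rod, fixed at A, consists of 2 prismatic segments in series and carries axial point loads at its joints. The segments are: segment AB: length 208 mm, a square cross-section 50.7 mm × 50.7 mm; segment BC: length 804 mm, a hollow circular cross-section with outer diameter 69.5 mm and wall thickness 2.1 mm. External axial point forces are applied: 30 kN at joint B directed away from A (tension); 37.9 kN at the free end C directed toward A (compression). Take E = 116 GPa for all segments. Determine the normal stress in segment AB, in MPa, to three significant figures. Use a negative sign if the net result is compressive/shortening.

Internal axial forces (sectioning from the free end, tension +): N_BC = -37.9 kN, N_AB = -7.9 kN.
A_AB = 2570 mm².
σ_AB = N_AB/A_AB = -7900/2570 = -3.073 MPa.

-3.07 MPa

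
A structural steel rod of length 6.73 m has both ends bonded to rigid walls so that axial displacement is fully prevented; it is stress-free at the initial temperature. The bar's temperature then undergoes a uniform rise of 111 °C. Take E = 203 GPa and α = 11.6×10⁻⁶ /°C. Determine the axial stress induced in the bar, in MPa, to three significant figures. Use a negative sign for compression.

Free thermal expansion αLΔT = 11.6e-6 · 6730 · 111 = 8.666 mm.
The walls impose strain ε = −(8.666)/6730 = -1.2876e-03; σ = Eε = 203000 · -1.2876e-03 = -261.4 MPa.

-261 MPa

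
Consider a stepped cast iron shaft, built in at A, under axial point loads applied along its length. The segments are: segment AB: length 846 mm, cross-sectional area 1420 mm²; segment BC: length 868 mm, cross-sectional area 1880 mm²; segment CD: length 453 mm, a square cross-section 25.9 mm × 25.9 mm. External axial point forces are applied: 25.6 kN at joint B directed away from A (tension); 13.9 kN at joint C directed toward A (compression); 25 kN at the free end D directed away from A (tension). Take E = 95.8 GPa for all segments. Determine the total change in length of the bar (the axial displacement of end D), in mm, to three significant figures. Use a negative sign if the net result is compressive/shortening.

0.458 mm

Internal axial forces (sectioning from the free end, tension +): N_CD = 25 kN, N_BC = 11.1 kN, N_AB = 36.7 kN.
A_CD = 670.8 mm².
δ_AB = 36700·846/(1420·95800) = 0.2282 mm
δ_BC = 11100·868/(1880·95800) = 0.0535 mm
δ_CD = 25000·453/(670.8·95800) = 0.1762 mm
δ = Σδ_i = 0.458 mm.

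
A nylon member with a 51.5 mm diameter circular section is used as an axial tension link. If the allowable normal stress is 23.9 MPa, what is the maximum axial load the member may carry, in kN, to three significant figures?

A = 2083 mm².
P_max = σ_allow · A = 23.9 · 2083 = 49790 N = 49.79 kN.

49.8 kN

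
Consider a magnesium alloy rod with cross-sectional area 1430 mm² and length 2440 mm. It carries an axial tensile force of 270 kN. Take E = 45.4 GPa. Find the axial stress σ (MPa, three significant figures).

189 MPa

σ = N/A = 270000/1430 = 188.8 MPa.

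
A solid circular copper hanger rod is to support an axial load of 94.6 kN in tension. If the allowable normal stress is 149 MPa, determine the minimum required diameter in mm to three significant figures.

Required area A ≥ P/σ_allow = 94600/149 = 634.9 mm².
For a solid circular section, d ≥ √(4A/π) = 28.43 mm.

28.4 mm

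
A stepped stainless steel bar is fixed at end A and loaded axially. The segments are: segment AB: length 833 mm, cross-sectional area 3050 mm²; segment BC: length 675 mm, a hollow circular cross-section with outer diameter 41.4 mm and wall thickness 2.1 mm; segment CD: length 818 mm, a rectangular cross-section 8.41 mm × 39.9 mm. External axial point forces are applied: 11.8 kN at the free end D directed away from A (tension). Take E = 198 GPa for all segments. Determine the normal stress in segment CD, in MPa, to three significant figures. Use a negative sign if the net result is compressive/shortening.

35.2 MPa

Internal axial forces (sectioning from the free end, tension +): N_CD = 11.8 kN, N_BC = 11.8 kN, N_AB = 11.8 kN.
A_CD = 335.6 mm².
σ_CD = N_CD/A_CD = 11800/335.6 = 35.17 MPa.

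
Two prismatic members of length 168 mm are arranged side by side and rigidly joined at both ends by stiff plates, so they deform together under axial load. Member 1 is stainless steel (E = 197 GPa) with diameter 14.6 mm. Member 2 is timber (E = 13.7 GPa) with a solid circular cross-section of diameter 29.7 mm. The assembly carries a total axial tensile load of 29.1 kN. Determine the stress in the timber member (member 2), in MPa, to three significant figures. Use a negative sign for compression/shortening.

9.39 MPa

A_1 = 167.4 mm².
A_2 = 692.8 mm².
Equal strain + equilibrium ⇒ each member carries load in proportion to AE: A₁E₁ = 32980000 N, A₂E₂ = 9491000 N, ΣAE = 42470000 N.
σ₂ = P·E₂/ΣAE = 29100·13700/42470000 = 9.387 MPa.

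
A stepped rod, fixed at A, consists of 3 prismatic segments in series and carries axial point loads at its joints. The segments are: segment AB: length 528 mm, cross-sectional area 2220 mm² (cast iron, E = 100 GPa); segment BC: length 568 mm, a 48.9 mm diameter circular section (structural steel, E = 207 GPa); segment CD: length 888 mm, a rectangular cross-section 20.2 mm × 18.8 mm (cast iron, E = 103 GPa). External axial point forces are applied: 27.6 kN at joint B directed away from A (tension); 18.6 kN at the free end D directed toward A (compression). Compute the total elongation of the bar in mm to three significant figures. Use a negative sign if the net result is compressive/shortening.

-0.428 mm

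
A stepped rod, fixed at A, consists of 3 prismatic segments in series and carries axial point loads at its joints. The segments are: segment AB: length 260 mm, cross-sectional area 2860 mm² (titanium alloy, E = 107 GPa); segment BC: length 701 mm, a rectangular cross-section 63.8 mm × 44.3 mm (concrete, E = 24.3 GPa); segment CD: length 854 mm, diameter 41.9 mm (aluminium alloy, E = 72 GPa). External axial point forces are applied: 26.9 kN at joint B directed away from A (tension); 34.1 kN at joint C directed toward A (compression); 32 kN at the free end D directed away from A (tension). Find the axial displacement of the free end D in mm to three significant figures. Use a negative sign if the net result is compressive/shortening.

0.275 mm

Internal axial forces (sectioning from the free end, tension +): N_CD = 32 kN, N_BC = -2.1 kN, N_AB = 24.8 kN.
A_BC = 2826 mm².
A_CD = 1379 mm².
δ_AB = 24800·260/(2860·107000) = 0.02107 mm
δ_BC = -2100·701/(2826·24300) = -0.02143 mm
δ_CD = 32000·854/(1379·72000) = 0.2753 mm
δ = Σδ_i = 0.2749 mm.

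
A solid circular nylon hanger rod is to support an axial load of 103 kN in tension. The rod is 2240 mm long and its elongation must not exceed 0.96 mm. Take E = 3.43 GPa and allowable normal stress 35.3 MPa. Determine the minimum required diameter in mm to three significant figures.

Required area A ≥ P/σ_allow = 103000/35.3 = 2918 mm².
For a solid circular section, d ≥ √(4A/π) = 60.95 mm.
Elongation limit: A ≥ PL/(Eδ_allow) = 103000·2240/(3430·0.96) = 70070 mm² ⇒ d ≥ 298.7 mm.
The elongation limit governs.

299 mm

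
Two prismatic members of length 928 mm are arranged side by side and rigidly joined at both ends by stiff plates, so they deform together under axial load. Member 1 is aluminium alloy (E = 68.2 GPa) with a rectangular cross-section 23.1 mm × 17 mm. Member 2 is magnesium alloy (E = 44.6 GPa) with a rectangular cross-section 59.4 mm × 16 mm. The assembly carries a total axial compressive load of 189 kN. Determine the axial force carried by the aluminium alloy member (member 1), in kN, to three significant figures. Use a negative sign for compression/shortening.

-73.2 kN

A_1 = 392.7 mm².
A_2 = 950.4 mm².
Equal strain + equilibrium ⇒ each member carries load in proportion to AE: A₁E₁ = 26780000 N, A₂E₂ = 42390000 N, ΣAE = 69170000 N.
F₁ = P·A₁E₁/ΣAE = -189000·26780000/69170000 = -73180 N.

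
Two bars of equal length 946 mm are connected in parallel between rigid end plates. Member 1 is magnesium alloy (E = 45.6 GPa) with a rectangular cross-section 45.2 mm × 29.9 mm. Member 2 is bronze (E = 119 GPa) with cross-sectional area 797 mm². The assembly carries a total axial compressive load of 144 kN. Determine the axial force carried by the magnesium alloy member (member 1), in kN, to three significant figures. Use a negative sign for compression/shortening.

-56.7 kN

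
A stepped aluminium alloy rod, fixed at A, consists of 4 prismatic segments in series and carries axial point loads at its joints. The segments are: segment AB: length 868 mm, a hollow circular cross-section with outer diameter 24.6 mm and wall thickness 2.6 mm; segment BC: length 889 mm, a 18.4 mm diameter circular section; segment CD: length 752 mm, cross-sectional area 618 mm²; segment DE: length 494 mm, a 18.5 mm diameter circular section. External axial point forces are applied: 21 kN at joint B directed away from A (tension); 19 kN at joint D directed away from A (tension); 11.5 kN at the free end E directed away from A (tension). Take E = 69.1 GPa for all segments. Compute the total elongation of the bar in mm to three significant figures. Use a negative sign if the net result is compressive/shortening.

5.92 mm

Internal axial forces (sectioning from the free end, tension +): N_DE = 11.5 kN, N_CD = 30.5 kN, N_BC = 30.5 kN, N_AB = 51.5 kN.
A_AB = 179.7 mm².
A_BC = 265.9 mm².
A_DE = 268.8 mm².
δ_AB = 51500·868/(179.7·69100) = 3.6 mm
δ_BC = 30500·889/(265.9·69100) = 1.476 mm
δ_CD = 30500·752/(618·69100) = 0.5371 mm
δ_DE = 11500·494/(268.8·69100) = 0.3059 mm
δ = Σδ_i = 5.919 mm.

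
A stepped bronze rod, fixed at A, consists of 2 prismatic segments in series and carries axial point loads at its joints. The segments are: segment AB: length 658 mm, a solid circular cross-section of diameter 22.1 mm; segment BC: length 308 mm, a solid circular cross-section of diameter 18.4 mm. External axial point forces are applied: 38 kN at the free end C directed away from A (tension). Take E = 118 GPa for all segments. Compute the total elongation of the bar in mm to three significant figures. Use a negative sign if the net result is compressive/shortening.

Internal axial forces (sectioning from the free end, tension +): N_BC = 38 kN, N_AB = 38 kN.
A_AB = 383.6 mm².
A_BC = 265.9 mm².
δ_AB = 38000·658/(383.6·118000) = 0.5524 mm
δ_BC = 38000·308/(265.9·118000) = 0.373 mm
δ = Σδ_i = 0.9254 mm.

0.925 mm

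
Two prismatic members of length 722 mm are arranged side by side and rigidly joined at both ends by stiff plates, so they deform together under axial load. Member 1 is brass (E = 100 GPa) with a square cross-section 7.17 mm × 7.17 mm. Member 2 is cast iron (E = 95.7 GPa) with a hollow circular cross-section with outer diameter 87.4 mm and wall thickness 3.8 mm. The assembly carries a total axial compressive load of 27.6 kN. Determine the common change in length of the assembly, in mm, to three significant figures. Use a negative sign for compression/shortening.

-0.198 mm

A_1 = 51.41 mm².
A_2 = 998 mm².
Equal strain + equilibrium ⇒ each member carries load in proportion to AE: A₁E₁ = 5141000 N, A₂E₂ = 95510000 N, ΣAE = 100700000 N.
δ = PL/ΣAE = -27600·722/100700000 = -0.198 mm.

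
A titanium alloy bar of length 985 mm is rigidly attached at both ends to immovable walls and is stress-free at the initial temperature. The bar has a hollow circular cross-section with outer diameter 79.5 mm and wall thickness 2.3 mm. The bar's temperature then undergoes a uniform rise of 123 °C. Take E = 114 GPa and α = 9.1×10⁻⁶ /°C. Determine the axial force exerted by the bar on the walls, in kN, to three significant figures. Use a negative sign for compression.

Free thermal expansion αLΔT = 9.1e-6 · 985 · 123 = 1.103 mm.
The walls impose strain ε = −(1.103)/985 = -1.1193e-03; σ = Eε = 114000 · -1.1193e-03 = -127.6 MPa.
Wall reaction R = σ·A = -127.6·557.8 = -71180 N = -71.18 kN.

-71.2 kN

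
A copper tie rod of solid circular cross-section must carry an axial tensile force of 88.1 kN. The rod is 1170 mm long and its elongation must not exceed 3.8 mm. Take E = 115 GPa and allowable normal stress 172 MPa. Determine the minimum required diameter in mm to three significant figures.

25.5 mm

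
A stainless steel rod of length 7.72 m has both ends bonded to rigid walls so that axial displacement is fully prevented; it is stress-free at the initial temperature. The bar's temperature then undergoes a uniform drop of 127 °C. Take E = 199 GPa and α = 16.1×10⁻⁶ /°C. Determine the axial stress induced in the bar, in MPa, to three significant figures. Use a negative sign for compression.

Free thermal expansion αLΔT = 16.1e-6 · 7720 · -127 = -15.79 mm.
The walls impose strain ε = −(-15.79)/7720 = 2.0447e-03; σ = Eε = 199000 · 2.0447e-03 = 406.9 MPa.

407 MPa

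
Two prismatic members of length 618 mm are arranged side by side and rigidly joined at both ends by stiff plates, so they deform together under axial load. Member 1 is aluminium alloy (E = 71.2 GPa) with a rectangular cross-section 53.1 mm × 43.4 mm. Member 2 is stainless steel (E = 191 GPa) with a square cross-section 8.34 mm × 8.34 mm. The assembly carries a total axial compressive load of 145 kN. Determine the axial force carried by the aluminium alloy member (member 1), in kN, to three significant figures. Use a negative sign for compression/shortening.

A_1 = 2305 mm².
A_2 = 69.56 mm².
Equal strain + equilibrium ⇒ each member carries load in proportion to AE: A₁E₁ = 164100000 N, A₂E₂ = 13290000 N, ΣAE = 177400000 N.
F₁ = P·A₁E₁/ΣAE = -145000·164100000/177400000 = -134100 N.

-134 kN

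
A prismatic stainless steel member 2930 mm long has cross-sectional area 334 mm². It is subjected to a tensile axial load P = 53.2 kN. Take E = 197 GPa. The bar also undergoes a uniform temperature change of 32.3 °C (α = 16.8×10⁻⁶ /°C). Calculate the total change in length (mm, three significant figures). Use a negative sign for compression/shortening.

δ_mech = NL/(AE) = 53200·2930/(334·197000) = 2.369 mm.
δ_thermal = αLΔT = 16.8e-6·2930·32.3 = 1.59 mm.
δ = δ_mech + δ_thermal = 3.959 mm.

3.96 mm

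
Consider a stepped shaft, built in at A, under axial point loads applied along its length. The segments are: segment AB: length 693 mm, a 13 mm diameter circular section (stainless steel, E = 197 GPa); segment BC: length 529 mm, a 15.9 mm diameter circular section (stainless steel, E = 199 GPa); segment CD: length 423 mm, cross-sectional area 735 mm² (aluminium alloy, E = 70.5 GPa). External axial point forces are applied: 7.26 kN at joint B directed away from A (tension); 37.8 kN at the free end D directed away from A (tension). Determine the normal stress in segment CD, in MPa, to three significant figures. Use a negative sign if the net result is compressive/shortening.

Internal axial forces (sectioning from the free end, tension +): N_CD = 37.8 kN, N_BC = 37.8 kN, N_AB = 45.06 kN.
σ_CD = N_CD/A_CD = 37800/735 = 51.43 MPa.

51.4 MPa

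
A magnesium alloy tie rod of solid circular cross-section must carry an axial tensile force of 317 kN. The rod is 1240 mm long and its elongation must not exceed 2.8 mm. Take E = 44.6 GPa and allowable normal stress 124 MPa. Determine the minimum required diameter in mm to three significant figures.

Required area A ≥ P/σ_allow = 317000/124 = 2556 mm².
For a solid circular section, d ≥ √(4A/π) = 57.05 mm.
Elongation limit: A ≥ PL/(Eδ_allow) = 317000·1240/(44600·2.8) = 3148 mm² ⇒ d ≥ 63.31 mm.
The elongation limit governs.

63.3 mm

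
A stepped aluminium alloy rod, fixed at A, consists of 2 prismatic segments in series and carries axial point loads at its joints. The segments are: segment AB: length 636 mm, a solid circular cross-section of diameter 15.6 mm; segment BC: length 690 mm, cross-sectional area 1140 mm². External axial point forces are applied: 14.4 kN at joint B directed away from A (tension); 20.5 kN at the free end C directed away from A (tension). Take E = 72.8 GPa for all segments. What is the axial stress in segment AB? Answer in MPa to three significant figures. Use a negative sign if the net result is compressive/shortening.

Internal axial forces (sectioning from the free end, tension +): N_BC = 20.5 kN, N_AB = 34.9 kN.
A_AB = 191.1 mm².
σ_AB = N_AB/A_AB = 34900/191.1 = 182.6 MPa.

183 MPa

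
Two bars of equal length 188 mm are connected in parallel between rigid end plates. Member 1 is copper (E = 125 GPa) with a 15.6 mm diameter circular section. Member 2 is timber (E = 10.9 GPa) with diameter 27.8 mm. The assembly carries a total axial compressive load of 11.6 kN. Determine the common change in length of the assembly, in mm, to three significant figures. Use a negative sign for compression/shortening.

A_1 = 191.1 mm².
A_2 = 607 mm².
Equal strain + equilibrium ⇒ each member carries load in proportion to AE: A₁E₁ = 23890000 N, A₂E₂ = 6616000 N, ΣAE = 30510000 N.
δ = PL/ΣAE = -11600·188/30510000 = -0.07148 mm.

-0.0715 mm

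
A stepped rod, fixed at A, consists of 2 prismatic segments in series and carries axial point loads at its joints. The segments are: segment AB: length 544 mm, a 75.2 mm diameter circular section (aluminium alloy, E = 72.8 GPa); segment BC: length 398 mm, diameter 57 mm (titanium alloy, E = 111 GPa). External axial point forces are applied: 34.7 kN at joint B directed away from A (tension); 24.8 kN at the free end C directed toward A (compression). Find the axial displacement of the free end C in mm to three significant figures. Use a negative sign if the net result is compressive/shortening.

Internal axial forces (sectioning from the free end, tension +): N_BC = -24.8 kN, N_AB = 9.9 kN.
A_AB = 4441 mm².
A_BC = 2552 mm².
δ_AB = 9900·544/(4441·72800) = 0.01666 mm
δ_BC = -24800·398/(2552·111000) = -0.03485 mm
δ = Σδ_i = -0.01819 mm.

-0.0182 mm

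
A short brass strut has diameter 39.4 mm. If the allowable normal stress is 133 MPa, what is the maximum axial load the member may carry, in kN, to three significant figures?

162 kN

A = 1219 mm².
P_max = σ_allow · A = 133 · 1219 = 162200 N = 162.2 kN.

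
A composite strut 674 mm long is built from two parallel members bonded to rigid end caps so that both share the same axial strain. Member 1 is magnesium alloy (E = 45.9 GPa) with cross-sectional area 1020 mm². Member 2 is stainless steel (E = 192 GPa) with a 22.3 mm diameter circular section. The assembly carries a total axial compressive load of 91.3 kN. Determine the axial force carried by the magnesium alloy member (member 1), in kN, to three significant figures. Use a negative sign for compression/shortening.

-35.1 kN

A_2 = 390.6 mm².
Equal strain + equilibrium ⇒ each member carries load in proportion to AE: A₁E₁ = 46820000 N, A₂E₂ = 74990000 N, ΣAE = 121800000 N.
F₁ = P·A₁E₁/ΣAE = -91300·46820000/121800000 = -35090 N.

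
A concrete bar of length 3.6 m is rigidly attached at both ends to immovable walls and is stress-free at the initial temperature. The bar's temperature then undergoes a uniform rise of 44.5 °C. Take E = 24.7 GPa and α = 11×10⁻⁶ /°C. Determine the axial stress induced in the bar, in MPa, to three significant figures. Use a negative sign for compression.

Free thermal expansion αLΔT = 11e-6 · 3600 · 44.5 = 1.762 mm.
The walls impose strain ε = −(1.762)/3600 = -4.8950e-04; σ = Eε = 24700 · -4.8950e-04 = -12.09 MPa.

-12.1 MPa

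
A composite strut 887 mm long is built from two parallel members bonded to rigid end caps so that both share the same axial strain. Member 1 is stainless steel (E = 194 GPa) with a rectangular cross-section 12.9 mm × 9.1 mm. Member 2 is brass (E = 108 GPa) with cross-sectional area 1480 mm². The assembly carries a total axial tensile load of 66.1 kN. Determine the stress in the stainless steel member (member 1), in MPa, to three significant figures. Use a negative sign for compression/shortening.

70.2 MPa

A_1 = 117.4 mm².
Equal strain + equilibrium ⇒ each member carries load in proportion to AE: A₁E₁ = 22770000 N, A₂E₂ = 159800000 N, ΣAE = 182600000 N.
σ₁ = P·E₁/ΣAE = 66100·194000/182600000 = 70.22 MPa.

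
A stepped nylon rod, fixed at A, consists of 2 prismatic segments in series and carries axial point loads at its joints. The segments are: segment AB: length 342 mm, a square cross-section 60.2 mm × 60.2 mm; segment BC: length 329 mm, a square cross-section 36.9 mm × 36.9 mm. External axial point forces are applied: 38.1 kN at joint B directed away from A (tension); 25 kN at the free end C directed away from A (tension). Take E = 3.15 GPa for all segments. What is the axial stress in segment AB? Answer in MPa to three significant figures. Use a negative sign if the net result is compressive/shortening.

17.4 MPa

Internal axial forces (sectioning from the free end, tension +): N_BC = 25 kN, N_AB = 63.1 kN.
A_AB = 3624 mm².
σ_AB = N_AB/A_AB = 63100/3624 = 17.41 MPa.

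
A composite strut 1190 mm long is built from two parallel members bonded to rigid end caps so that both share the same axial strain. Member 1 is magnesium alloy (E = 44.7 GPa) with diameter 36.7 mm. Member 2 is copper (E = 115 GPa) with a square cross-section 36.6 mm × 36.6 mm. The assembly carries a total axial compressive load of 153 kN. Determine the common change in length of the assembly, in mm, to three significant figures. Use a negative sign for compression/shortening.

A_1 = 1058 mm².
A_2 = 1340 mm².
Equal strain + equilibrium ⇒ each member carries load in proportion to AE: A₁E₁ = 47290000 N, A₂E₂ = 154000000 N, ΣAE = 201300000 N.
δ = PL/ΣAE = -153000·1190/201300000 = -0.9043 mm.

-0.904 mm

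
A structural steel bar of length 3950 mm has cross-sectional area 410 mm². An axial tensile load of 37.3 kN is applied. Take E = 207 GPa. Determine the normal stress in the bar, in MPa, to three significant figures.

91.0 MPa

σ = N/A = 37300/410 = 90.98 MPa.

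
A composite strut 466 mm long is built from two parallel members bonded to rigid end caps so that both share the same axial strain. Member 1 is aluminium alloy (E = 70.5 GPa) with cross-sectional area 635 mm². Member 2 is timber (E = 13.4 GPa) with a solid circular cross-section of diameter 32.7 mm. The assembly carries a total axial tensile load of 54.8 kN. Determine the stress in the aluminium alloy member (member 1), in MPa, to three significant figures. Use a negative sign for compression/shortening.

69.0 MPa

A_2 = 839.8 mm².
Equal strain + equilibrium ⇒ each member carries load in proportion to AE: A₁E₁ = 44770000 N, A₂E₂ = 11250000 N, ΣAE = 56020000 N.
σ₁ = P·E₁/ΣAE = 54800·70500/56020000 = 68.96 MPa.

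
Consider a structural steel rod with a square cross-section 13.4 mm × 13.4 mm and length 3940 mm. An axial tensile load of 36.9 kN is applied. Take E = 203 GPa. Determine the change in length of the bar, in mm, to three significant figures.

A = 179.6 mm².
δ_mech = NL/(AE) = 36900·3940/(179.6·203000) = 3.989 mm.

3.99 mm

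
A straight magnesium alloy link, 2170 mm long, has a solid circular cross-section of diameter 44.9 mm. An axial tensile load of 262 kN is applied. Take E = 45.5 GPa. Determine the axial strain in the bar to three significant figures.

0.00364

A = 1583 mm².
σ = N/A = 165.5 MPa; ε = σ/E = 165.5/45500 = 3.637e-03.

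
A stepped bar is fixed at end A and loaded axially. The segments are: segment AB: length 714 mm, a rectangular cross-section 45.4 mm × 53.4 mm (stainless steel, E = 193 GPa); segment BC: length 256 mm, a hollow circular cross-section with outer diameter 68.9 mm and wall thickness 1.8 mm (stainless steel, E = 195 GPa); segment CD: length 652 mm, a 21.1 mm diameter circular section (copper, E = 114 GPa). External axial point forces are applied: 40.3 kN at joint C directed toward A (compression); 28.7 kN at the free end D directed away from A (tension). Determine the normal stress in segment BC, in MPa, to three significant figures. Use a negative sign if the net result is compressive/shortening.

Internal axial forces (sectioning from the free end, tension +): N_CD = 28.7 kN, N_BC = -11.6 kN, N_AB = -11.6 kN.
A_BC = 379.4 mm².
σ_BC = N_BC/A_BC = -11600/379.4 = -30.57 MPa.

-30.6 MPa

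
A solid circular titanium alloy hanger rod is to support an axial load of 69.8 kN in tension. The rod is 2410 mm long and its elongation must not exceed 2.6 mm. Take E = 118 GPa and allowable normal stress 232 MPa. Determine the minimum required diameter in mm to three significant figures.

26.4 mm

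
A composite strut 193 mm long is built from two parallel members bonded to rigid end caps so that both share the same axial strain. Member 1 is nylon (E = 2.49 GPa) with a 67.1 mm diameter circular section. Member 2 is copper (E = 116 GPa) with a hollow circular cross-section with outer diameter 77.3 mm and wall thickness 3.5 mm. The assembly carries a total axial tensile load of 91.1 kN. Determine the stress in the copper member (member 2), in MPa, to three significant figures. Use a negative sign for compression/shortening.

103 MPa

A_1 = 3536 mm².
A_2 = 811.5 mm².
Equal strain + equilibrium ⇒ each member carries load in proportion to AE: A₁E₁ = 8805000 N, A₂E₂ = 94130000 N, ΣAE = 102900000 N.
σ₂ = P·E₂/ΣAE = 91100·116000/102900000 = 102.7 MPa.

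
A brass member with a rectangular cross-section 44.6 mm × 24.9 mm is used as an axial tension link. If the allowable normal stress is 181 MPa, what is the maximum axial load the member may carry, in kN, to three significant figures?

201 kN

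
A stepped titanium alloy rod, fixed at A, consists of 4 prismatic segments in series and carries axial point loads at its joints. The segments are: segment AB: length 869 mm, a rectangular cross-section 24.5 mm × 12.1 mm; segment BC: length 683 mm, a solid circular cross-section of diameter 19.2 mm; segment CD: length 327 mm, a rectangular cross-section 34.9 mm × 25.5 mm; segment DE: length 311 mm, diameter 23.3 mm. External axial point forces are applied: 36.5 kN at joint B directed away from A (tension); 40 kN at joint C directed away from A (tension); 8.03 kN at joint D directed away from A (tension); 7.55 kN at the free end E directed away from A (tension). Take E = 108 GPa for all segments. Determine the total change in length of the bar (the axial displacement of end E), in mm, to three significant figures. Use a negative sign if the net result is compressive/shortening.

Internal axial forces (sectioning from the free end, tension +): N_DE = 7.55 kN, N_CD = 15.58 kN, N_BC = 55.58 kN, N_AB = 92.08 kN.
A_AB = 296.4 mm².
A_BC = 289.5 mm².
A_CD = 889.9 mm².
A_DE = 426.4 mm².
δ_AB = 92080·869/(296.4·108000) = 2.499 mm
δ_BC = 55580·683/(289.5·108000) = 1.214 mm
δ_CD = 15580·327/(889.9·108000) = 0.05301 mm
δ_DE = 7550·311/(426.4·108000) = 0.05099 mm
δ = Σδ_i = 3.817 mm.

3.82 mm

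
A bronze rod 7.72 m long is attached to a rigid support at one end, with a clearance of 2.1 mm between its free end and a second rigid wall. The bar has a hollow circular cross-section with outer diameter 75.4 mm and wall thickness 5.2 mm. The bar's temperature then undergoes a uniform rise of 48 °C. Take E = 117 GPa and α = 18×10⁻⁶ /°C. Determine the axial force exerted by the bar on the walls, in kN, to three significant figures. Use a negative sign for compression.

-79.4 kN

Free thermal expansion αLΔT = 18e-6 · 7720 · 48 = 6.67 mm.
The walls engage after the gap closes; constrained expansion = 6.67 − 2.1 = 4.57 mm.
The walls impose strain ε = −(4.57)/7720 = -5.9198e-04; σ = Eε = 117000 · -5.9198e-04 = -69.26 MPa.
Wall reaction R = σ·A = -69.26·1147 = -79430 N = -79.43 kN.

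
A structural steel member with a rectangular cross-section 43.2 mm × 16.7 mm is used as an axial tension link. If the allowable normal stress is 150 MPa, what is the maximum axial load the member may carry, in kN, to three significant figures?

A = 721.4 mm².
P_max = σ_allow · A = 150 · 721.4 = 108200 N = 108.2 kN.

108 kN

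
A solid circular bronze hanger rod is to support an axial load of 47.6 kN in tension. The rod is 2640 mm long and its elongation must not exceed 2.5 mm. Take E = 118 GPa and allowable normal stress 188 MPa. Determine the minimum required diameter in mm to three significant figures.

23.3 mm

Required area A ≥ P/σ_allow = 47600/188 = 253.2 mm².
For a solid circular section, d ≥ √(4A/π) = 17.95 mm.
Elongation limit: A ≥ PL/(Eδ_allow) = 47600·2640/(118000·2.5) = 426 mm² ⇒ d ≥ 23.29 mm.
The elongation limit governs.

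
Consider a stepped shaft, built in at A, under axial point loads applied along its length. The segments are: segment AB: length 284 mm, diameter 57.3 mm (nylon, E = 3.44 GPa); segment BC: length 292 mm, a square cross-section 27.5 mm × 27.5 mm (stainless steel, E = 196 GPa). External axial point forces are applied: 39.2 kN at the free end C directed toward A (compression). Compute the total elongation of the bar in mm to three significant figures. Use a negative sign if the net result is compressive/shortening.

-1.33 mm

Internal axial forces (sectioning from the free end, tension +): N_BC = -39.2 kN, N_AB = -39.2 kN.
A_AB = 2579 mm².
A_BC = 756.2 mm².
δ_AB = -39200·284/(2579·3440) = -1.255 mm
δ_BC = -39200·292/(756.2·196000) = -0.07722 mm
δ = Σδ_i = -1.332 mm.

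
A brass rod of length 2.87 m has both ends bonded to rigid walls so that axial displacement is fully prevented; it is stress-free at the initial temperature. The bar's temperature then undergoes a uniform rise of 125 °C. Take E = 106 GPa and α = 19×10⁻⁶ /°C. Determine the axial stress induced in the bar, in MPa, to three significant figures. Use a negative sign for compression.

-252 MPa

Free thermal expansion αLΔT = 19e-6 · 2870 · 125 = 6.816 mm.
The walls impose strain ε = −(6.816)/2870 = -2.3750e-03; σ = Eε = 106000 · -2.3750e-03 = -251.7 MPa.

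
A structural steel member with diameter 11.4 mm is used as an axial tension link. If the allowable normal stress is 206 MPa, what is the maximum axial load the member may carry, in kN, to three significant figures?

21.0 kN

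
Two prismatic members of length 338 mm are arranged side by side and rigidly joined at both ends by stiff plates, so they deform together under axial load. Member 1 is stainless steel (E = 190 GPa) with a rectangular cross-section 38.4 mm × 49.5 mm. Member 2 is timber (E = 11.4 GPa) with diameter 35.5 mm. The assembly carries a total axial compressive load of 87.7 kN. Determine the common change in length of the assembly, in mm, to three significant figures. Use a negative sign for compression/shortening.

-0.0796 mm

A_1 = 1901 mm².
A_2 = 989.8 mm².
Equal strain + equilibrium ⇒ each member carries load in proportion to AE: A₁E₁ = 361200000 N, A₂E₂ = 11280000 N, ΣAE = 372400000 N.
δ = PL/ΣAE = -87700·338/372400000 = -0.07959 mm.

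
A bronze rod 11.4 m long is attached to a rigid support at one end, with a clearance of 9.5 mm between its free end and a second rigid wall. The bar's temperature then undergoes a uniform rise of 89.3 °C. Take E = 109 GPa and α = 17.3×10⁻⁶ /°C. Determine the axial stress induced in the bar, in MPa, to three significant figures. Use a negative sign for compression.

Free thermal expansion αLΔT = 17.3e-6 · 11400 · 89.3 = 17.61 mm.
The walls engage after the gap closes; constrained expansion = 17.61 − 9.5 = 8.112 mm.
The walls impose strain ε = −(8.112)/11400 = -7.1156e-04; σ = Eε = 109000 · -7.1156e-04 = -77.56 MPa.

-77.6 MPa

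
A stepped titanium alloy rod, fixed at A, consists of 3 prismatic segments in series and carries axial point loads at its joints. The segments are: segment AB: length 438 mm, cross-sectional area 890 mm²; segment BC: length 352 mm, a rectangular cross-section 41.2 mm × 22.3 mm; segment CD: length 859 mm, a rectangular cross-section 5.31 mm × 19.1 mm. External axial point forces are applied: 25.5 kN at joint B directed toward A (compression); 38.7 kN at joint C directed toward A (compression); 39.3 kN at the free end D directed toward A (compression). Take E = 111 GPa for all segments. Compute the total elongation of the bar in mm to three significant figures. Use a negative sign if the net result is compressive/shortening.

Internal axial forces (sectioning from the free end, tension +): N_CD = -39.3 kN, N_BC = -78 kN, N_AB = -103.5 kN.
A_BC = 918.8 mm².
A_CD = 101.4 mm².
δ_AB = -103500·438/(890·111000) = -0.4589 mm
δ_BC = -78000·352/(918.8·111000) = -0.2692 mm
δ_CD = -39300·859/(101.4·111000) = -2.999 mm
δ = Σδ_i = -3.727 mm.

-3.73 mm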